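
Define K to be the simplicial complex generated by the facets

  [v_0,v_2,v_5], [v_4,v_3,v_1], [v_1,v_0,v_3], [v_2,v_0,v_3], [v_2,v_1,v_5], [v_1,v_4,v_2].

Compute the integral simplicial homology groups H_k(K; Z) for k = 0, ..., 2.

Take the total order v_0 < v_1 < v_2 < v_3 < v_4 < v_5 on the vertex set. Then K (dimension 2) consists of the simplices:

  0-simplices (6): [v_0], [v_1], [v_2], [v_3], [v_4], [v_5]
  1-simplices (12): [v_0,v_1], [v_0,v_2], [v_0,v_3], [v_0,v_5], [v_1,v_2], [v_1,v_3], [v_1,v_4], [v_1,v_5], [v_2,v_3], [v_2,v_4], [v_2,v_5], [v_3,v_4]
  2-simplices (6): [v_0,v_1,v_3], [v_0,v_2,v_3], [v_0,v_2,v_5], [v_1,v_2,v_4], [v_1,v_2,v_5], [v_1,v_3,v_4]

giving chain groups C_0 ≅ Z^6, C_1 ≅ Z^12, C_2 ≅ Z^6.

Boundary ∂_1: C_1 → C_0 sends each edge [p,q] (with p < q) to q − p.
The 6×12 boundary matrix has rank 5 and Smith normal form diag(1,1,1,1,1).

∂_2: C_2 → C_1 sends each 2-simplex [p,q,r] to [q,r] − [p,r] + [p,q]. For instance
  ∂[v_1,v_3,v_4] = [v_3,v_4] − [v_1,v_4] + [v_1,v_3],
  ∂[v_1,v_2,v_4] = [v_2,v_4] − [v_1,v_4] + [v_1,v_2].
The resulting 12×6 matrix has rank 6, and its Smith normal form has invariant factors (1,1,1,1,1,1).

Reading off H_k = ker ∂_k / im ∂_{k+1}:

  H_0: rank C_0 − rank ∂_1 = 6 − 5 = 1, and the invariant factors of ∂_1 are all 1, so H_0 = Z.
  H_1: rank ker ∂_1 − rank ∂_2 = (12 − 5) − 6 = 1, and the invariant factors of ∂_2 are all 1, so H_1 = Z.
  H_2: rank ker ∂_2 − rank ∂_3 = (6 − 6) − 0 = 0, and there is no ∂_3, so H_2 = 0.

As a check, the Euler characteristic is 6 − 12 + 6 = 0, which agrees with 1 − 1 + 0 = 0.

H_0 = Z,  H_1 = Z,  H_2 = 0.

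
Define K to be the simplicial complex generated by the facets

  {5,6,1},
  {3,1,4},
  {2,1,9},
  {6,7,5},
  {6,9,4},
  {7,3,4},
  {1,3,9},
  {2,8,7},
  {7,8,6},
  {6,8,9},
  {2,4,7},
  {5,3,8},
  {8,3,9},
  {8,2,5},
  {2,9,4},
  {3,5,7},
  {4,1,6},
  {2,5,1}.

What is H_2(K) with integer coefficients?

H_2 ≅ 0.

Fix the vertex order 1 < 2 < 3 < 4 < 5 < 6 < 7 < 8 < 9 and write every simplex with vertices in increasing order. Then dim K = 2 and the simplices of K are:

  0-simplices (9): [1], [2], [3], [4], [5], [6], [7], [8], [9]
  1-simplices (27): (27 of them)
  2-simplices (18): [1,2,5], [1,2,9], [1,3,4], [1,3,9], [1,4,6], [1,5,6], [2,4,7], [2,4,9], [2,5,8], [2,7,8], [3,4,7], [3,5,7], [3,5,8], [3,8,9], [4,6,9], [5,6,7], [6,7,8], [6,8,9]

giving chain groups C_0 ≅ Z^9, C_1 ≅ Z^27, C_2 ≅ Z^18.

∂_1: C_1 → C_0 is given by ∂[p,q] = [q] − [p]. For instance
  ∂[3,9] = [9] − [3].
The 9×27 boundary matrix has rank 8 and Smith normal form diag(1,1,1,1,1,1,1,1).

The boundary map ∂_2: C_2 → C_1 maps a triangle to the signed sum of its edges. For instance
  ∂[3,8,9] = [8,9] − [3,9] + [3,8],
  ∂[1,2,5] = [2,5] − [1,5] + [1,2].
This gives a 27×18 integer matrix of rank 18; reducing to Smith normal form yields diagonal entries (1,1,1,1,1,1,1,1,1,1,1,1,1,1,1,1,1,2).

Now H_k = ker ∂_k / im ∂_{k+1}, so:

  H_2: rank ker ∂_2 − rank ∂_3 = (18 − 18) − 0 = 0, and there is no ∂_3, so H_2 = 0.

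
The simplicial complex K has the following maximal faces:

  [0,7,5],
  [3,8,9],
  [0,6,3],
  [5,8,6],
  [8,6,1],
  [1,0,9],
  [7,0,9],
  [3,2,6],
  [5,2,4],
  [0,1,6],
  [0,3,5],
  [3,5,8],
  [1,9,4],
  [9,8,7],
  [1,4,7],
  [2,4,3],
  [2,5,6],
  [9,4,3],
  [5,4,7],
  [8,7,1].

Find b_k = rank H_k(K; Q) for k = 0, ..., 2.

b_0 = 1, b_1 = 1, b_2 = 0.

Fix the vertex order 0 < 1 < 2 < 3 < 4 < 5 < 6 < 7 < 8 < 9 and write every simplex with vertices in increasing order. Then dim K = 2 and the simplices of K are:

  0-simplices (10): [0], [1], [2], [3], [4], [5], [6], [7], [8], [9]
  1-simplices (30): (30 of them)
  2-simplices (20): (20 of them)

so the chain groups are C_0 ≅ Z^10, C_1 ≅ Z^30, C_2 ≅ Z^20.

The boundary map ∂_1: C_1 → C_0 is given by ∂[p,q] = [q] − [p]. For instance
  ∂[5,8] = [8] − [5].
The resulting 10×30 matrix has rank 9, and its Smith normal form has invariant factors (1,1,1,1,1,1,1,1,1).

∂_2: C_2 → C_1 sends each 2-simplex [p,q,r] to [q,r] − [p,r] + [p,q]. For instance
  ∂[1,4,9] = [4,9] − [1,9] + [1,4],
  ∂[2,4,5] = [4,5] − [2,5] + [2,4].
This gives a 30×20 integer matrix of rank 20; reducing to Smith normal form yields diagonal entries (1,1,1,1,1,1,1,1,1,1,1,1,1,1,1,1,1,1,1,2).

Computing H_k = (kernel of ∂_k) / (image of ∂_{k+1}):

  H_0: rank C_0 − rank ∂_1 = 10 − 9 = 1, and the invariant factors of ∂_1 are all 1, so H_0 ≅ Z.
  H_1: rank ker ∂_1 − rank ∂_2 = (30 − 9) − 20 = 1, and ∂_2 has invariant factor 2 > 1, so H_1 ≅ Z ⊕ Z/2Z.
  H_2: rank ker ∂_2 − rank ∂_3 = (20 − 20) − 0 = 0, and there is no ∂_3, so H_2 ≅ 0.

As a check, the Euler characteristic is 10 − 30 + 20 = 0, which agrees with 1 − 1 + 0 = 0.

Hence the Betti numbers are b_0 = 1, b_1 = 1, b_2 = 0.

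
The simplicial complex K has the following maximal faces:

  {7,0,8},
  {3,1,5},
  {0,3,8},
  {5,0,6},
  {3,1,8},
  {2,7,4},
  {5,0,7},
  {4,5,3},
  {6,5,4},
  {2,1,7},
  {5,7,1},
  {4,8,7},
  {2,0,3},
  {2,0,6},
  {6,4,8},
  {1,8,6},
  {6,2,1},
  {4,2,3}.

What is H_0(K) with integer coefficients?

We work with the vertex ordering 0 < 1 < 2 < 3 < 4 < 5 < 6 < 7 < 8. The simplices of K, each written with vertices in increasing order, are:

  0-simplices (9): [0], [1], [2], [3], [4], [5], [6], [7], [8]
  1-simplices (27): (27 of them)
  2-simplices (18): [0,2,3], [0,2,6], [0,3,8], [0,5,6], [0,5,7], [0,7,8], [1,2,6], [1,2,7], [1,3,5], [1,3,8], [1,5,7], [1,6,8], [2,3,4], [2,4,7], [3,4,5], [4,5,6], [4,6,8], [4,7,8]

giving chain groups C_0 ≅ Z^9, C_1 ≅ Z^27, C_2 ≅ Z^18.

The boundary map ∂_1: C_1 → C_0 is given by ∂[p,q] = [q] − [p].
The resulting 9×27 matrix has rank 8, and its Smith normal form has invariant factors (1,1,1,1,1,1,1,1).

Boundary ∂_2: C_2 → C_1 maps a triangle to the signed sum of its edges. For instance
  ∂[4,5,6] = [5,6] − [4,6] + [4,5],
  ∂[0,2,3] = [2,3] − [0,3] + [0,2].
This gives a 27×18 integer matrix of rank 17; reducing to Smith normal form yields diagonal entries (1,1,1,1,1,1,1,1,1,1,1,1,1,1,1,1,1).

Reading off H_k = ker ∂_k / im ∂_{k+1}:

  H_0: rank C_0 − rank ∂_1 = 9 − 8 = 1, and the invariant factors of ∂_1 are all 1, so H_0 ≅ Z.

H_0 ≅ Z.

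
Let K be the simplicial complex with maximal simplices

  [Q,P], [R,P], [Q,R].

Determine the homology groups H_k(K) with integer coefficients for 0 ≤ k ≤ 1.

Order the vertices as P < Q < R. Listing each simplex with vertices in this order, K has dimension 1 with simplices:

  0-simplices (3): P, Q, R
  1-simplices (3): PQ, PR, QR

Hence C_0 ≅ Z^3, C_1 ≅ Z^3.

The boundary map ∂_1: C_1 → C_0 maps an edge to its endpoints' difference, ∂[p,q] = q − p. For instance
  ∂PR = R − P.
This gives a 3×3 integer matrix of rank 2; reducing to Smith normal form yields diagonal entries (1,1).

Reading off H_k = ker ∂_k / im ∂_{k+1}:

  H_0: rank C_0 − rank ∂_1 = 3 − 2 = 1, and the invariant factors of ∂_1 are all 1, so H_0 ≅ Z.
  H_1: rank ker ∂_1 − rank ∂_2 = (3 − 2) − 0 = 1, and there is no ∂_2, so H_1 ≅ Z.

H_0 ≅ Z,  H_1 ≅ Z.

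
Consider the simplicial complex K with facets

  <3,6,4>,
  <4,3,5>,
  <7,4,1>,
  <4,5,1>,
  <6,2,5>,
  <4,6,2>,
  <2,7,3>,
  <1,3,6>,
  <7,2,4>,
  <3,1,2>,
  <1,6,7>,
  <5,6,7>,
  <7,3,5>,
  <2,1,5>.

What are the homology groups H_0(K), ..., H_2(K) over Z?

H_0 = Z,  H_1 = Z^2,  H_2 = Z.

Take the total order 1 < 2 < 3 < 4 < 5 < 6 < 7 on the vertex set. Then K (dimension 2) consists of the simplices:

  0-simplices (7): [1], [2], [3], [4], [5], [6], [7]
  1-simplices (21): [1,2], [1,3], [1,4], [1,5], [1,6], [1,7], [2,3], [2,4], [2,5], [2,6], [2,7], [3,4], [3,5], [3,6], [3,7], [4,5], [4,6], [4,7], [5,6], [5,7], [6,7]
  2-simplices (14): [1,2,3], [1,2,5], [1,3,6], [1,4,5], [1,4,7], [1,6,7], [2,3,7], [2,4,6], [2,4,7], [2,5,6], [3,4,5], [3,4,6], [3,5,7], [5,6,7]

so the chain groups are C_0 ≅ Z^7, C_1 ≅ Z^21, C_2 ≅ Z^14.

Boundary ∂_1: C_1 → C_0 is given by ∂[p,q] = [q] − [p]. For instance
  ∂[3,7] = [7] − [3].
The 7×21 boundary matrix has rank 6 and Smith normal form diag(1,1,1,1,1,1).

The boundary map ∂_2: C_2 → C_1 maps a triangle to the signed sum of its edges. For instance
  ∂[3,4,6] = [4,6] − [3,6] + [3,4],
  ∂[1,2,3] = [2,3] − [1,3] + [1,2].
The 21×14 boundary matrix has rank 13 and Smith normal form diag(1,1,1,1,1,1,1,1,1,1,1,1,1).

Reading off H_k = ker ∂_k / im ∂_{k+1}:

  H_0: rank C_0 − rank ∂_1 = 7 − 6 = 1, and the invariant factors of ∂_1 are all 1, so H_0 = Z.
  H_1: rank ker ∂_1 − rank ∂_2 = (21 − 6) − 13 = 2, and the invariant factors of ∂_2 are all 1, so H_1 = Z^2.
  H_2: rank ker ∂_2 − rank ∂_3 = (14 − 13) − 0 = 1, and there is no ∂_3, so H_2 = Z.

As a check, the Euler characteristic is 7 − 21 + 14 = 0, which agrees with 1 − 2 + 1 = 0.
(K is a triangulation of the torus T^2.)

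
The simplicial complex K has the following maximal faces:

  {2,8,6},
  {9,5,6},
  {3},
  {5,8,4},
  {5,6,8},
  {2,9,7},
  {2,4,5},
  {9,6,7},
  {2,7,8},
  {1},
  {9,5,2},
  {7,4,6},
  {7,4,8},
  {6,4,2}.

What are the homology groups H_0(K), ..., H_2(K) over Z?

H_0 = Z^3,  H_1 = Z/2Z,  H_2 = 0.

Take the total order 1 < 2 < 3 < 4 < 5 < 6 < 7 < 8 < 9 on the vertex set. Then K (dimension 2) consists of the simplices:

  0-simplices (9): [1], [2], [3], [4], [5], [6], [7], [8], [9]
  1-simplices (18): [2,4], [2,5], [2,6], [2,7], [2,8], [2,9], [4,5], [4,6], [4,7], [4,8], [5,6], [5,8], [5,9], [6,7], [6,8], [6,9], [7,8], [7,9]
  2-simplices (12): [2,4,5], [2,4,6], [2,5,9], [2,6,8], [2,7,8], [2,7,9], [4,5,8], [4,6,7], [4,7,8], [5,6,8], [5,6,9], [6,7,9]

Hence C_0 ≅ Z^9, C_1 ≅ Z^18, C_2 ≅ Z^12.

∂_1: C_1 → C_0 sends each edge [p,q] (with p < q) to q − p. For instance
  ∂[5,8] = [8] − [5].
This gives a 9×18 integer matrix of rank 6; reducing to Smith normal form yields diagonal entries (1,1,1,1,1,1).

∂_2: C_2 → C_1 maps a triangle to the signed sum of its edges. For instance
  ∂[2,4,6] = [4,6] − [2,6] + [2,4],
  ∂[2,7,8] = [7,8] − [2,8] + [2,7].
As a 18×12 matrix over Z this has rank 12, with invariant factors (1,1,1,1,1,1,1,1,1,1,1,2).

From H_k ≅ ker(∂_k) / im(∂_{k+1}) we obtain:

  H_0: rank C_0 − rank ∂_1 = 9 − 6 = 3, and the invariant factors of ∂_1 are all 1, so H_0 = Z^3.
  H_1: rank ker ∂_1 − rank ∂_2 = (18 − 6) − 12 = 0, and ∂_2 has invariant factor 2 > 1, so H_1 = Z/2Z.
  H_2: rank ker ∂_2 − rank ∂_3 = (12 − 12) − 0 = 0, and there is no ∂_3, so H_2 = 0.

As a check, the Euler characteristic is 9 − 18 + 12 = 3, which agrees with 3 − 0 + 0 = 3.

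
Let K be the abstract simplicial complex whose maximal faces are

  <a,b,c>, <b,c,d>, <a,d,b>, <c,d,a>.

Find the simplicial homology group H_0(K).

Order the vertices as a < b < c < d. Listing each simplex with vertices in this order, K has dimension 2 with simplices:

  0-simplices (4): a, b, c, d
  1-simplices (6): ab, ac, ad, bc, bd, cd
  2-simplices (4): abc, abd, acd, bcd

giving chain groups C_0 ≅ Z^4, C_1 ≅ Z^6, C_2 ≅ Z^4.

Boundary ∂_1: C_1 → C_0 maps an edge to its endpoints' difference, ∂[p,q] = q − p.
As a 4×6 matrix over Z this has rank 3, with invariant factors (1,1,1).

The boundary map ∂_2: C_2 → C_1 acts by ∂[p,q,r] = [q,r] − [p,r] + [p,q]. For instance
  ∂abd = bd − ad + ab,
  ∂acd = cd − ad + ac.
The resulting 6×4 matrix has rank 3, and its Smith normal form has invariant factors (1,1,1).

Computing H_k = (kernel of ∂_k) / (image of ∂_{k+1}):

  H_0: rank C_0 − rank ∂_1 = 4 − 3 = 1, and the invariant factors of ∂_1 are all 1, so H_0 ≅ Z.

H_0 = Z.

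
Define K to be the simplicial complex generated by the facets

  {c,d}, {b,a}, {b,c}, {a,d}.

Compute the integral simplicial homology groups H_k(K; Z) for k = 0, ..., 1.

H_0 ≅ Z,  H_1 ≅ Z.

Order the vertices as a < b < c < d. Listing each simplex with vertices in this order, K has dimension 1 with simplices:

  0-simplices (4): a, b, c, d
  1-simplices (4): ab, ad, bc, cd

so the chain groups are C_0 ≅ Z^4, C_1 ≅ Z^4.

Boundary ∂_1: C_1 → C_0 maps an edge to its endpoints' difference, ∂[p,q] = q − p.
The resulting 4×4 matrix has rank 3, and its Smith normal form has invariant factors (1,1,1).

Reading off H_k = ker ∂_k / im ∂_{k+1}:

  H_0: rank C_0 − rank ∂_1 = 4 − 3 = 1, and the invariant factors of ∂_1 are all 1, so H_0 ≅ Z.
  H_1: rank ker ∂_1 − rank ∂_2 = (4 − 3) − 0 = 1, and there is no ∂_2, so H_1 ≅ Z.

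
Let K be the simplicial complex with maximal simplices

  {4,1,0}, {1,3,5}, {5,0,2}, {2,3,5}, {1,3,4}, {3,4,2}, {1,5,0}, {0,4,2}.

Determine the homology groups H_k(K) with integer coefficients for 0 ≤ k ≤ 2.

H_0 = Z,  H_1 = 0,  H_2 = Z.

We work with the vertex ordering 0 < 1 < 2 < 3 < 4 < 5. The simplices of K, each written with vertices in increasing order, are:

  0-simplices (6): [0], [1], [2], [3], [4], [5]
  1-simplices (12): [0,1], [0,2], [0,4], [0,5], [1,3], [1,4], [1,5], [2,3], [2,4], [2,5], [3,4], [3,5]
  2-simplices (8): [0,1,4], [0,1,5], [0,2,4], [0,2,5], [1,3,4], [1,3,5], [2,3,4], [2,3,5]

Hence C_0 ≅ Z^6, C_1 ≅ Z^12, C_2 ≅ Z^8.

The boundary map ∂_1: C_1 → C_0 sends each edge [p,q] (with p < q) to q − p.
The 6×12 boundary matrix has rank 5 and Smith normal form diag(1,1,1,1,1).

∂_2: C_2 → C_1 acts by ∂[p,q,r] = [q,r] − [p,r] + [p,q]. For instance
  ∂[0,2,5] = [2,5] − [0,5] + [0,2],
  ∂[0,1,5] = [1,5] − [0,5] + [0,1].
The resulting 12×8 matrix has rank 7, and its Smith normal form has invariant factors (1,1,1,1,1,1,1).

Computing H_k = (kernel of ∂_k) / (image of ∂_{k+1}):

  H_0: rank C_0 − rank ∂_1 = 6 − 5 = 1, and the invariant factors of ∂_1 are all 1, so H_0 ≅ Z.
  H_1: rank ker ∂_1 − rank ∂_2 = (12 − 5) − 7 = 0, and the invariant factors of ∂_2 are all 1, so H_1 ≅ 0.
  H_2: rank ker ∂_2 − rank ∂_3 = (8 − 7) − 0 = 1, and there is no ∂_3, so H_2 ≅ Z.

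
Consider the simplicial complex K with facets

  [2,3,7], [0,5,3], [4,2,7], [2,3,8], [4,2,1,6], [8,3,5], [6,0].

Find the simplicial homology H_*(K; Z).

Take the total order 0 < 1 < 2 < 3 < 4 < 5 < 6 < 7 < 8 on the vertex set. Then K (dimension 3) consists of the simplices:

  0-simplices (9): [0], [1], [2], [3], [4], [5], [6], [7], [8]
  1-simplices (17): [0,3], [0,5], [0,6], [1,2], [1,4], [1,6], [2,3], [2,4], [2,6], [2,7], [2,8], [3,5], [3,7], [3,8], [4,6], [4,7], [5,8]
  2-simplices (9): [0,3,5], [1,2,4], [1,2,6], [1,4,6], [2,3,7], [2,3,8], [2,4,6], [2,4,7], [3,5,8]
  3-simplices (1): [1,2,4,6]

Hence C_0 ≅ Z^9, C_1 ≅ Z^17, C_2 ≅ Z^9, C_3 ≅ Z^1.

∂_1: C_1 → C_0 sends each edge [p,q] (with p < q) to q − p. For instance
  ∂[2,8] = [8] − [2].
The resulting 9×17 matrix has rank 8, and its Smith normal form has invariant factors (1,1,1,1,1,1,1,1).

Boundary ∂_2: C_2 → C_1 acts by ∂[p,q,r] = [q,r] − [p,r] + [p,q]. For instance
  ∂[2,3,7] = [3,7] − [2,7] + [2,3],
  ∂[2,3,8] = [3,8] − [2,8] + [2,3].
The resulting 17×9 matrix has rank 8, and its Smith normal form has invariant factors (1,1,1,1,1,1,1,1).

The boundary map ∂_3: C_3 → C_2 sends each 3-simplex σ to the alternating sum Σ_i (−1)^i (σ with its i-th vertex removed). For instance
  ∂[1,2,4,6] = [2,4,6] − [1,4,6] + [1,2,6] − [1,2,4].
As a 9×1 matrix over Z this has rank 1, with invariant factors (1).

From H_k ≅ ker(∂_k) / im(∂_{k+1}) we obtain:

  H_0: rank C_0 − rank ∂_1 = 9 − 8 = 1, and the invariant factors of ∂_1 are all 1, so H_0 = Z.
  H_1: rank ker ∂_1 − rank ∂_2 = (17 − 8) − 8 = 1, and the invariant factors of ∂_2 are all 1, so H_1 = Z.
  H_2: rank ker ∂_2 − rank ∂_3 = (9 − 8) − 1 = 0, and the invariant factors of ∂_3 are all 1, so H_2 = 0.
  H_3: rank ker ∂_3 − rank ∂_4 = (1 − 1) − 0 = 0, and there is no ∂_4, so H_3 = 0.

As a check, the Euler characteristic is 9 − 17 + 9 − 1 = 0, which agrees with 1 − 1 + 0 − 0 = 0.

H_0 ≅ Z,  H_1 ≅ Z,  H_2 = 0,  H_3 = 0.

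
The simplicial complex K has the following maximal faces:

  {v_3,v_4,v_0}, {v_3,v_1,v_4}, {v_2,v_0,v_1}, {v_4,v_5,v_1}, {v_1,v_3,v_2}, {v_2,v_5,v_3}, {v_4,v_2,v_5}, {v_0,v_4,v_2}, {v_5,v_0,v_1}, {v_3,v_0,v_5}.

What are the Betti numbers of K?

b_0 = 1, b_1 = 0, b_2 = 0.

K has 6 vertices, 15 edges, 10 triangles.
rank ∂_0 = 0, rank ∂_1 = 5 ⇒ b_0 = 6 − 0 − 5 = 1; all invariant factors of ∂_1 are 1 so no torsion. So H_0 ≅ Z.
rank ∂_1 = 5, rank ∂_2 = 10 ⇒ b_1 = 15 − 5 − 10 = 0; ∂_2 has invariant factor(s) [2] giving torsion. So H_1 ≅ Z_2.
rank ∂_2 = 10, rank ∂_3 = 0 ⇒ b_2 = 10 − 10 − 0 = 0. So H_2 ≅ 0.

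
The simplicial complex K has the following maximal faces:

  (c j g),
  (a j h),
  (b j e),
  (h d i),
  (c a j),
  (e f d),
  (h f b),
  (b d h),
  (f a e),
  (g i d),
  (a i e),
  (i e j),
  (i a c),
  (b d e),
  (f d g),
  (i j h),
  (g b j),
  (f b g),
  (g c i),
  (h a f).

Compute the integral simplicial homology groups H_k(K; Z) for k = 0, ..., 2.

H_0 ≅ Z,  H_1 ≅ Z ⊕ Z/2Z,  H_2 = 0.

We work with the vertex ordering a < b < c < d < e < f < g < h < i < j. The simplices of K, each written with vertices in increasing order, are:

  0-simplices (10): a, b, c, d, e, f, g, h, i, j
  1-simplices (30): ac, ae, af, ah, ai, aj, bd, be, bf, bg, bh, bj, cg, ci, cj, de, df, dg, dh, di, ef, ei, ej, fg, fh, gi, gj, hi, hj, ij
  2-simplices (20): aci, acj, aef, aei, afh, ahj, bde, bdh, bej, bfg, bfh, bgj, cgi, cgj, def, dfg, dgi, dhi, eij, hij

so the chain groups are C_0 ≅ Z^10, C_1 ≅ Z^30, C_2 ≅ Z^20.

The boundary map ∂_1: C_1 → C_0 maps an edge to its endpoints' difference, ∂[p,q] = q − p.
The resulting 10×30 matrix has rank 9, and its Smith normal form has invariant factors (1,1,1,1,1,1,1,1,1).

Boundary ∂_2: C_2 → C_1 maps a triangle to the signed sum of its edges. For instance
  ∂bej = ej − bj + be,
  ∂bfh = fh − bh + bf.
This gives a 30×20 integer matrix of rank 20; reducing to Smith normal form yields diagonal entries (1,1,1,1,1,1,1,1,1,1,1,1,1,1,1,1,1,1,1,2).

Computing H_k = (kernel of ∂_k) / (image of ∂_{k+1}):

  H_0: rank C_0 − rank ∂_1 = 10 − 9 = 1, and the invariant factors of ∂_1 are all 1, so H_0 ≅ Z.
  H_1: rank ker ∂_1 − rank ∂_2 = (30 − 9) − 20 = 1, and ∂_2 has invariant factor 2 > 1, so H_1 ≅ Z ⊕ Z/2Z.
  H_2: rank ker ∂_2 − rank ∂_3 = (20 − 20) − 0 = 0, and there is no ∂_3, so H_2 ≅ 0.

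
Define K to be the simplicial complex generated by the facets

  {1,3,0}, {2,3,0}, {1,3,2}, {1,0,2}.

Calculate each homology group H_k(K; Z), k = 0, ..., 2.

H_0 = Z,  H_1 = 0,  H_2 = Z.

Fix the vertex order 0 < 1 < 2 < 3 and write every simplex with vertices in increasing order. Then dim K = 2 and the simplices of K are:

  0-simplices (4): [0], [1], [2], [3]
  1-simplices (6): [0,1], [0,2], [0,3], [1,2], [1,3], [2,3]
  2-simplices (4): [0,1,2], [0,1,3], [0,2,3], [1,2,3]

giving chain groups C_0 ≅ Z^4, C_1 ≅ Z^6, C_2 ≅ Z^4.

The boundary map ∂_1: C_1 → C_0 sends each edge [p,q] (with p < q) to q − p.
The 4×6 boundary matrix has rank 3 and Smith normal form diag(1,1,1).

∂_2: C_2 → C_1 maps a triangle to the signed sum of its edges. For instance
  ∂[1,2,3] = [2,3] − [1,3] + [1,2],
  ∂[0,2,3] = [2,3] − [0,3] + [0,2].
This gives a 6×4 integer matrix of rank 3; reducing to Smith normal form yields diagonal entries (1,1,1).

Now H_k = ker ∂_k / im ∂_{k+1}, so:

  H_0: rank C_0 − rank ∂_1 = 4 − 3 = 1, and the invariant factors of ∂_1 are all 1, so H_0 = Z.
  H_1: rank ker ∂_1 − rank ∂_2 = (6 − 3) − 3 = 0, and the invariant factors of ∂_2 are all 1, so H_1 = 0.
  H_2: rank ker ∂_2 − rank ∂_3 = (4 − 3) − 0 = 1, and there is no ∂_3, so H_2 = Z.

As a check, the Euler characteristic is 4 − 6 + 4 = 2, which agrees with 1 − 0 + 1 = 2.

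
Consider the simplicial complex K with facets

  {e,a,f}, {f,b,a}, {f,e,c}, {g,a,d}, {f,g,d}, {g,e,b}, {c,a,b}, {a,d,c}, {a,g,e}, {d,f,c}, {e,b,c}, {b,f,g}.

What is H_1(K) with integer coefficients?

H_1 = Z/2.

K has 7 vertices, 18 edges, 12 triangles.
rank ∂_1 = 6, rank ∂_2 = 12 ⇒ b_1 = 18 − 6 − 12 = 0; ∂_2 has invariant factor(s) [2] giving torsion. So H_1 ≅ Z/2.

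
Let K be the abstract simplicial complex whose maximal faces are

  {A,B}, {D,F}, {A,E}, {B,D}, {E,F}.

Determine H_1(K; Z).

K has 5 vertices, 5 edges.
rank ∂_1 = 4, rank ∂_2 = 0 ⇒ b_1 = 5 − 4 − 0 = 1. So H_1 ≅ Z.

H_1 = Z.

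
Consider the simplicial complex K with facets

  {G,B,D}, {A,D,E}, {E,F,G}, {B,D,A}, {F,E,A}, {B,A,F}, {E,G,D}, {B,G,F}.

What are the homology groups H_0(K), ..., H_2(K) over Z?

H_0 ≅ Z,  H_1 = 0,  H_2 ≅ Z.

Order the vertices as A < B < D < E < F < G. Listing each simplex with vertices in this order, K has dimension 2 with simplices:

  0-simplices (6): A, B, D, E, F, G
  1-simplices (12): AB, AD, AE, AF, BD, BF, BG, DE, DG, EF, EG, FG
  2-simplices (8): ABD, ABF, ADE, AEF, BDG, BFG, DEG, EFG

Hence C_0 ≅ Z^6, C_1 ≅ Z^12, C_2 ≅ Z^8.

The boundary map ∂_1: C_1 → C_0 sends each edge [p,q] (with p < q) to q − p. For instance
  ∂AF = F − A.
This gives a 6×12 integer matrix of rank 5; reducing to Smith normal form yields diagonal entries (1,1,1,1,1).

Boundary ∂_2: C_2 → C_1 acts by ∂[p,q,r] = [q,r] − [p,r] + [p,q]. For instance
  ∂BFG = FG − BG + BF,
  ∂EFG = FG − EG + EF.
This gives a 12×8 integer matrix of rank 7; reducing to Smith normal form yields diagonal entries (1,1,1,1,1,1,1).

Now H_k = ker ∂_k / im ∂_{k+1}, so:

  H_0: rank C_0 − rank ∂_1 = 6 − 5 = 1, and the invariant factors of ∂_1 are all 1, so H_0 ≅ Z.
  H_1: rank ker ∂_1 − rank ∂_2 = (12 − 5) − 7 = 0, and the invariant factors of ∂_2 are all 1, so H_1 ≅ 0.
  H_2: rank ker ∂_2 − rank ∂_3 = (8 − 7) − 0 = 1, and there is no ∂_3, so H_2 ≅ Z.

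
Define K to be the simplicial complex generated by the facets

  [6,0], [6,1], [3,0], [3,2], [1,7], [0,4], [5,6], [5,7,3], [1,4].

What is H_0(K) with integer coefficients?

Order the vertices as 0 < 1 < 2 < 3 < 4 < 5 < 6 < 7. Listing each simplex with vertices in this order, K has dimension 2 with simplices:

  0-simplices (8): [0], [1], [2], [3], [4], [5], [6], [7]
  1-simplices (11): [0,3], [0,4], [0,6], [1,4], [1,6], [1,7], [2,3], [3,5], [3,7], [5,6], [5,7]
  2-simplices (1): [3,5,7]

Hence C_0 ≅ Z^8, C_1 ≅ Z^11, C_2 ≅ Z^1.

∂_1: C_1 → C_0 is given by ∂[p,q] = [q] − [p]. For instance
  ∂[3,5] = [5] − [3].
As a 8×11 matrix over Z this has rank 7, with invariant factors (1,1,1,1,1,1,1).

The boundary map ∂_2: C_2 → C_1 sends each 2-simplex [p,q,r] to [q,r] − [p,r] + [p,q]. For instance
  ∂[3,5,7] = [5,7] − [3,7] + [3,5].
The resulting 11×1 matrix has rank 1, and its Smith normal form has invariant factors (1).

Computing H_k = (kernel of ∂_k) / (image of ∂_{k+1}):

  H_0: rank C_0 − rank ∂_1 = 8 − 7 = 1, and the invariant factors of ∂_1 are all 1, so H_0 = Z.

H_0 ≅ Z.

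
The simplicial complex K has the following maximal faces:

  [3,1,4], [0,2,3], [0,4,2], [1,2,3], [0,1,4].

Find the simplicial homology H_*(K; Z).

We work with the vertex ordering 0 < 1 < 2 < 3 < 4. The simplices of K, each written with vertices in increasing order, are:

  0-simplices (5): [0], [1], [2], [3], [4]
  1-simplices (10): [0,1], [0,2], [0,3], [0,4], [1,2], [1,3], [1,4], [2,3], [2,4], [3,4]
  2-simplices (5): [0,1,4], [0,2,3], [0,2,4], [1,2,3], [1,3,4]

Hence C_0 ≅ Z^5, C_1 ≅ Z^10, C_2 ≅ Z^5.

The boundary map ∂_1: C_1 → C_0 is given by ∂[p,q] = [q] − [p].
The 5×10 boundary matrix has rank 4 and Smith normal form diag(1,1,1,1).

∂_2: C_2 → C_1 maps a triangle to the signed sum of its edges. For instance
  ∂[0,2,3] = [2,3] − [0,3] + [0,2],
  ∂[0,2,4] = [2,4] − [0,4] + [0,2].
The 10×5 boundary matrix has rank 5 and Smith normal form diag(1,1,1,1,1).

From H_k ≅ ker(∂_k) / im(∂_{k+1}) we obtain:

  H_0: rank C_0 − rank ∂_1 = 5 − 4 = 1, and the invariant factors of ∂_1 are all 1, so H_0 ≅ Z.
  H_1: rank ker ∂_1 − rank ∂_2 = (10 − 4) − 5 = 1, and the invariant factors of ∂_2 are all 1, so H_1 ≅ Z.
  H_2: rank ker ∂_2 − rank ∂_3 = (5 − 5) − 0 = 0, and there is no ∂_3, so H_2 ≅ 0.

(K is a triangulation of the Möbius band.)

H_0 ≅ Z,  H_1 ≅ Z,  H_2 = 0.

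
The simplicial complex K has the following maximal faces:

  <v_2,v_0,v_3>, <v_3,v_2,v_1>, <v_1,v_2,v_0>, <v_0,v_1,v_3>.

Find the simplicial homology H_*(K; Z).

H_0 = Z,  H_1 = 0,  H_2 = Z.

Order the vertices as v_0 < v_1 < v_2 < v_3. Listing each simplex with vertices in this order, K has dimension 2 with simplices:

  0-simplices (4): [v_0], [v_1], [v_2], [v_3]
  1-simplices (6): [v_0,v_1], [v_0,v_2], [v_0,v_3], [v_1,v_2], [v_1,v_3], [v_2,v_3]
  2-simplices (4): [v_0,v_1,v_2], [v_0,v_1,v_3], [v_0,v_2,v_3], [v_1,v_2,v_3]

Hence C_0 ≅ Z^4, C_1 ≅ Z^6, C_2 ≅ Z^4.

The boundary map ∂_1: C_1 → C_0 maps an edge to its endpoints' difference, ∂[p,q] = q − p.
As a 4×6 matrix over Z this has rank 3, with invariant factors (1,1,1).

Boundary ∂_2: C_2 → C_1 maps a triangle to the signed sum of its edges. For instance
  ∂[v_0,v_1,v_3] = [v_1,v_3] − [v_0,v_3] + [v_0,v_1],
  ∂[v_1,v_2,v_3] = [v_2,v_3] − [v_1,v_3] + [v_1,v_2].
As a 6×4 matrix over Z this has rank 3, with invariant factors (1,1,1).

Reading off H_k = ker ∂_k / im ∂_{k+1}:

  H_0: rank C_0 − rank ∂_1 = 4 − 3 = 1, and the invariant factors of ∂_1 are all 1, so H_0 ≅ Z.
  H_1: rank ker ∂_1 − rank ∂_2 = (6 − 3) − 3 = 0, and the invariant factors of ∂_2 are all 1, so H_1 ≅ 0.
  H_2: rank ker ∂_2 − rank ∂_3 = (4 − 3) − 0 = 1, and there is no ∂_3, so H_2 ≅ Z.

As a check, the Euler characteristic is 4 − 6 + 4 = 2, which agrees with 1 − 0 + 1 = 2.
(K is a triangulation of the 2-sphere S^2.)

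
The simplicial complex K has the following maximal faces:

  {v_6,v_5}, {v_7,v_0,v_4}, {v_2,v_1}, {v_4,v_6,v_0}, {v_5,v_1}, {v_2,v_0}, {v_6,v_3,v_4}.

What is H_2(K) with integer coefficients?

H_2 = 0.

Fix the vertex order v_0 < v_1 < v_2 < v_3 < v_4 < v_5 < v_6 < v_7 and write every simplex with vertices in increasing order. Then dim K = 2 and the simplices of K are:

  0-simplices (8): [v_0], [v_1], [v_2], [v_3], [v_4], [v_5], [v_6], [v_7]
  1-simplices (11): [v_0,v_2], [v_0,v_4], [v_0,v_6], [v_0,v_7], [v_1,v_2], [v_1,v_5], [v_3,v_4], [v_3,v_6], [v_4,v_6], [v_4,v_7], [v_5,v_6]
  2-simplices (3): [v_0,v_4,v_6], [v_0,v_4,v_7], [v_3,v_4,v_6]

Hence C_0 ≅ Z^8, C_1 ≅ Z^11, C_2 ≅ Z^3.

Boundary ∂_1: C_1 → C_0 maps an edge to its endpoints' difference, ∂[p,q] = q − p.
This gives a 8×11 integer matrix of rank 7; reducing to Smith normal form yields diagonal entries (1,1,1,1,1,1,1).

The boundary map ∂_2: C_2 → C_1 sends each 2-simplex [p,q,r] to [q,r] − [p,r] + [p,q]. For instance
  ∂[v_0,v_4,v_7] = [v_4,v_7] − [v_0,v_7] + [v_0,v_4],
  ∂[v_3,v_4,v_6] = [v_4,v_6] − [v_3,v_6] + [v_3,v_4].
The resulting 11×3 matrix has rank 3, and its Smith normal form has invariant factors (1,1,1).

Reading off H_k = ker ∂_k / im ∂_{k+1}:

  H_2: rank ker ∂_2 − rank ∂_3 = (3 − 3) − 0 = 0, and there is no ∂_3, so H_2 ≅ 0.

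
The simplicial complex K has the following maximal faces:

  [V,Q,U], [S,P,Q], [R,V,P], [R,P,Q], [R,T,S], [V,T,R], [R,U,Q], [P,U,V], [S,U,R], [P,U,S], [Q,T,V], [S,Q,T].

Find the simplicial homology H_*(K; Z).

H_0 ≅ Z,  H_1 ≅ Z/2,  H_2 = 0.

K has 7 vertices, 18 edges, 12 triangles.
rank ∂_0 = 0, rank ∂_1 = 6 ⇒ b_0 = 7 − 0 − 6 = 1; all invariant factors of ∂_1 are 1 so no torsion. So H_0 ≅ Z.
rank ∂_1 = 6, rank ∂_2 = 12 ⇒ b_1 = 18 − 6 − 12 = 0; ∂_2 has invariant factor(s) [2] giving torsion. So H_1 ≅ Z/2.
rank ∂_2 = 12, rank ∂_3 = 0 ⇒ b_2 = 12 − 12 − 0 = 0. So H_2 ≅ 0.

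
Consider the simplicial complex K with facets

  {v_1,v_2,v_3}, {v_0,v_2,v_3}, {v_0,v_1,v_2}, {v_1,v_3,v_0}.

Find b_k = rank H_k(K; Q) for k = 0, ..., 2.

b_0 = 1, b_1 = 0, b_2 = 1.

K has 4 vertices, 6 edges, 4 triangles.
rank ∂_0 = 0, rank ∂_1 = 3 ⇒ b_0 = 4 − 0 − 3 = 1; all invariant factors of ∂_1 are 1 so no torsion. So H_0 = Z.
rank ∂_1 = 3, rank ∂_2 = 3 ⇒ b_1 = 6 − 3 − 3 = 0; all invariant factors of ∂_2 are 1 so no torsion. So H_1 = 0.
rank ∂_2 = 3, rank ∂_3 = 0 ⇒ b_2 = 4 − 3 − 0 = 1. So H_2 = Z.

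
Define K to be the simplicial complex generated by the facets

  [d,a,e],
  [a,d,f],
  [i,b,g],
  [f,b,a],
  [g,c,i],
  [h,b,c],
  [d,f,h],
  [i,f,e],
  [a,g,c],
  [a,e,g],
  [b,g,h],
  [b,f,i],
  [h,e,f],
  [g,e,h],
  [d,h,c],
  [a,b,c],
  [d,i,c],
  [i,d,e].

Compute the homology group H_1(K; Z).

Fix the vertex order a < b < c < d < e < f < g < h < i and write every simplex with vertices in increasing order. Then dim K = 2 and the simplices of K are:

  0-simplices (9): a, b, c, d, e, f, g, h, i
  1-simplices (27): ab, ac, ad, ae, af, ag, bc, bf, bg, bh, bi, cd, cg, ch, ci, de, df, dh, di, ef, eg, eh, ei, fh, fi, gh, gi
  2-simplices (18): abc, abf, acg, ade, adf, aeg, bch, bfi, bgh, bgi, cdh, cdi, cgi, dei, dfh, efh, efi, egh

giving chain groups C_0 ≅ Z^9, C_1 ≅ Z^27, C_2 ≅ Z^18.

The boundary map ∂_1: C_1 → C_0 maps an edge to its endpoints' difference, ∂[p,q] = q − p. For instance
  ∂eg = g − e.
As a 9×27 matrix over Z this has rank 8, with invariant factors (1,1,1,1,1,1,1,1).

∂_2: C_2 → C_1 maps a triangle to the signed sum of its edges. For instance
  ∂bch = ch − bh + bc,
  ∂efi = fi − ei + ef.
The resulting 27×18 matrix has rank 18, and its Smith normal form has invariant factors (1,1,1,1,1,1,1,1,1,1,1,1,1,1,1,1,1,2).

Now H_k = ker ∂_k / im ∂_{k+1}, so:

  H_1: rank ker ∂_1 − rank ∂_2 = (27 − 8) − 18 = 1, and ∂_2 has invariant factor 2 > 1, so H_1 = Z ⊕ Z/2Z.

H_1 ≅ Z ⊕ Z/2Z.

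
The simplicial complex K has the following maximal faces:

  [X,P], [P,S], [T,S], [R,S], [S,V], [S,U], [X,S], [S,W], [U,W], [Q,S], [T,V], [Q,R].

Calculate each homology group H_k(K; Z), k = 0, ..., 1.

Fix the vertex order P < Q < R < S < T < U < V < W < X and write every simplex with vertices in increasing order. Then dim K = 1 and the simplices of K are:

  0-simplices (9): P, Q, R, S, T, U, V, W, X
  1-simplices (12): PS, PX, QR, QS, RS, ST, SU, SV, SW, SX, TV, UW

so the chain groups are C_0 ≅ Z^9, C_1 ≅ Z^12.

∂_1: C_1 → C_0 is given by ∂[p,q] = [q] − [p]. For instance
  ∂UW = W − U.
The 9×12 boundary matrix has rank 8 and Smith normal form diag(1,1,1,1,1,1,1,1).

From H_k ≅ ker(∂_k) / im(∂_{k+1}) we obtain:

  H_0: rank C_0 − rank ∂_1 = 9 − 8 = 1, and the invariant factors of ∂_1 are all 1, so H_0 ≅ Z.
  H_1: rank ker ∂_1 − rank ∂_2 = (12 − 8) − 0 = 4, and there is no ∂_2, so H_1 ≅ Z^4.

As a check, the Euler characteristic is 9 − 12 = -3, which agrees with 1 − 4 = -3.

H_0 ≅ Z,  H_1 ≅ Z^4.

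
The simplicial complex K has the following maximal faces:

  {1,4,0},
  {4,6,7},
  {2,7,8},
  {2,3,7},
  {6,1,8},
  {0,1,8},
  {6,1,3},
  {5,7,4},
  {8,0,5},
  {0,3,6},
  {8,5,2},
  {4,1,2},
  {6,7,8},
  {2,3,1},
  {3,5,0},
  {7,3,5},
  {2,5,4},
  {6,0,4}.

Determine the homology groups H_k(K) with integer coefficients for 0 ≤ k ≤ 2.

Fix the vertex order 0 < 1 < 2 < 3 < 4 < 5 < 6 < 7 < 8 and write every simplex with vertices in increasing order. Then dim K = 2 and the simplices of K are:

  0-simplices (9): [0], [1], [2], [3], [4], [5], [6], [7], [8]
  1-simplices (27): (27 of them)
  2-simplices (18): [0,1,4], [0,1,8], [0,3,5], [0,3,6], [0,4,6], [0,5,8], [1,2,3], [1,2,4], [1,3,6], [1,6,8], [2,3,7], [2,4,5], [2,5,8], [2,7,8], [3,5,7], [4,5,7], [4,6,7], [6,7,8]

so the chain groups are C_0 ≅ Z^9, C_1 ≅ Z^27, C_2 ≅ Z^18.

Boundary ∂_1: C_1 → C_0 is given by ∂[p,q] = [q] − [p]. For instance
  ∂[5,8] = [8] − [5].
As a 9×27 matrix over Z this has rank 8, with invariant factors (1,1,1,1,1,1,1,1).

Boundary ∂_2: C_2 → C_1 acts by ∂[p,q,r] = [q,r] − [p,r] + [p,q]. For instance
  ∂[4,6,7] = [6,7] − [4,7] + [4,6],
  ∂[0,4,6] = [4,6] − [0,6] + [0,4].
As a 27×18 matrix over Z this has rank 18, with invariant factors (1,1,1,1,1,1,1,1,1,1,1,1,1,1,1,1,1,2).

From H_k ≅ ker(∂_k) / im(∂_{k+1}) we obtain:

  H_0: rank C_0 − rank ∂_1 = 9 − 8 = 1, and the invariant factors of ∂_1 are all 1, so H_0 = Z.
  H_1: rank ker ∂_1 − rank ∂_2 = (27 − 8) − 18 = 1, and ∂_2 has invariant factor 2 > 1, so H_1 = Z ⊕ Z/2.
  H_2: rank ker ∂_2 − rank ∂_3 = (18 − 18) − 0 = 0, and there is no ∂_3, so H_2 = 0.

As a check, the Euler characteristic is 9 − 27 + 18 = 0, which agrees with 1 − 1 + 0 = 0.

H_0 = Z,  H_1 = Z ⊕ Z/2,  H_2 = 0.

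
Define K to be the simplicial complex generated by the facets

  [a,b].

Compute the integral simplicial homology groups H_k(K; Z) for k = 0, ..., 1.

H_0 ≅ Z,  H_1 = 0.

K has 2 vertices, 1 edge.
rank ∂_0 = 0, rank ∂_1 = 1 ⇒ b_0 = 2 − 0 − 1 = 1; all invariant factors of ∂_1 are 1 so no torsion. So H_0 = Z.
rank ∂_1 = 1, rank ∂_2 = 0 ⇒ b_1 = 1 − 1 − 0 = 0. So H_1 = 0.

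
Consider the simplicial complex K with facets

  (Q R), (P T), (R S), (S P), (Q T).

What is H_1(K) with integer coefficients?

H_1 ≅ Z.

Take the total order P < Q < R < S < T on the vertex set. Then K (dimension 1) consists of the simplices:

  0-simplices (5): P, Q, R, S, T
  1-simplices (5): PS, PT, QR, QT, RS

so the chain groups are C_0 ≅ Z^5, C_1 ≅ Z^5.

The boundary map ∂_1: C_1 → C_0 sends each edge [p,q] (with p < q) to q − p.
The 5×5 boundary matrix has rank 4 and Smith normal form diag(1,1,1,1).

Computing H_k = (kernel of ∂_k) / (image of ∂_{k+1}):

  H_1: rank ker ∂_1 − rank ∂_2 = (5 − 4) − 0 = 1, and there is no ∂_2, so H_1 = Z.

(K is a triangulation of the circle S^1.)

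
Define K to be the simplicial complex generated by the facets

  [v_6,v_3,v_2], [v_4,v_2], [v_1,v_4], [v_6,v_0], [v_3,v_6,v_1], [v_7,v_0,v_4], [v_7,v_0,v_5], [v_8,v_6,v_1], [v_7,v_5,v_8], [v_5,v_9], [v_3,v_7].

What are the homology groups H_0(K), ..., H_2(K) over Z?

H_0 = Z,  H_1 = Z^4,  H_2 = 0.

Order the vertices as v_0 < v_1 < v_2 < v_3 < v_4 < v_5 < v_6 < v_7 < v_8 < v_9. Listing each simplex with vertices in this order, K has dimension 2 with simplices:

  0-simplices (10): [v_0], [v_1], [v_2], [v_3], [v_4], [v_5], [v_6], [v_7], [v_8], [v_9]
  1-simplices (19): (19 of them)
  2-simplices (6): [v_0,v_4,v_7], [v_0,v_5,v_7], [v_1,v_3,v_6], [v_1,v_6,v_8], [v_2,v_3,v_6], [v_5,v_7,v_8]

Hence C_0 ≅ Z^10, C_1 ≅ Z^19, C_2 ≅ Z^6.

Boundary ∂_1: C_1 → C_0 is given by ∂[p,q] = [q] − [p].
As a 10×19 matrix over Z this has rank 9, with invariant factors (1,1,1,1,1,1,1,1,1).

Boundary ∂_2: C_2 → C_1 acts by ∂[p,q,r] = [q,r] − [p,r] + [p,q]. For instance
  ∂[v_1,v_6,v_8] = [v_6,v_8] − [v_1,v_8] + [v_1,v_6],
  ∂[v_5,v_7,v_8] = [v_7,v_8] − [v_5,v_8] + [v_5,v_7].
The resulting 19×6 matrix has rank 6, and its Smith normal form has invariant factors (1,1,1,1,1,1).

Computing H_k = (kernel of ∂_k) / (image of ∂_{k+1}):

  H_0: rank C_0 − rank ∂_1 = 10 − 9 = 1, and the invariant factors of ∂_1 are all 1, so H_0 ≅ Z.
  H_1: rank ker ∂_1 − rank ∂_2 = (19 − 9) − 6 = 4, and the invariant factors of ∂_2 are all 1, so H_1 ≅ Z^4.
  H_2: rank ker ∂_2 − rank ∂_3 = (6 − 6) − 0 = 0, and there is no ∂_3, so H_2 ≅ 0.

As a check, the Euler characteristic is 10 − 19 + 6 = -3, which agrees with 1 − 4 + 0 = -3.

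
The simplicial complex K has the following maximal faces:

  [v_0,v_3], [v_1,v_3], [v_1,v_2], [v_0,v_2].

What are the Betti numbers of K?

We work with the vertex ordering v_0 < v_1 < v_2 < v_3. The simplices of K, each written with vertices in increasing order, are:

  0-simplices (4): [v_0], [v_1], [v_2], [v_3]
  1-simplices (4): [v_0,v_2], [v_0,v_3], [v_1,v_2], [v_1,v_3]

Hence C_0 ≅ Z^4, C_1 ≅ Z^4.

Boundary ∂_1: C_1 → C_0 sends each edge [p,q] (with p < q) to q − p. For instance
  ∂[v_1,v_3] = [v_3] − [v_1].
The resulting 4×4 matrix has rank 3, and its Smith normal form has invariant factors (1,1,1).

From H_k ≅ ker(∂_k) / im(∂_{k+1}) we obtain:

  H_0: rank C_0 − rank ∂_1 = 4 − 3 = 1, and the invariant factors of ∂_1 are all 1, so H_0 = Z.
  H_1: rank ker ∂_1 − rank ∂_2 = (4 − 3) − 0 = 1, and there is no ∂_2, so H_1 = Z.

As a check, the Euler characteristic is 4 − 4 = 0, which agrees with 1 − 1 = 0.

Hence the Betti numbers are b_0 = 1, b_1 = 1.

b_0 = 1, b_1 = 1.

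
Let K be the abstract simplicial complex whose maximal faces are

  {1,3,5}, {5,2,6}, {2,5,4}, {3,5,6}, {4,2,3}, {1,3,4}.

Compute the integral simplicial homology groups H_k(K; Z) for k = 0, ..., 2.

H_0 ≅ Z,  H_1 ≅ Z,  H_2 = 0.

Take the total order 1 < 2 < 3 < 4 < 5 < 6 on the vertex set. Then K (dimension 2) consists of the simplices:

  0-simplices (6): [1], [2], [3], [4], [5], [6]
  1-simplices (12): [1,3], [1,4], [1,5], [2,3], [2,4], [2,5], [2,6], [3,4], [3,5], [3,6], [4,5], [5,6]
  2-simplices (6): [1,3,4], [1,3,5], [2,3,4], [2,4,5], [2,5,6], [3,5,6]

Hence C_0 ≅ Z^6, C_1 ≅ Z^12, C_2 ≅ Z^6.

Boundary ∂_1: C_1 → C_0 maps an edge to its endpoints' difference, ∂[p,q] = q − p.
This gives a 6×12 integer matrix of rank 5; reducing to Smith normal form yields diagonal entries (1,1,1,1,1).

Boundary ∂_2: C_2 → C_1 sends each 2-simplex [p,q,r] to [q,r] − [p,r] + [p,q]. For instance
  ∂[1,3,5] = [3,5] − [1,5] + [1,3],
  ∂[2,3,4] = [3,4] − [2,4] + [2,3].
The 12×6 boundary matrix has rank 6 and Smith normal form diag(1,1,1,1,1,1).

Now H_k = ker ∂_k / im ∂_{k+1}, so:

  H_0: rank C_0 − rank ∂_1 = 6 − 5 = 1, and the invariant factors of ∂_1 are all 1, so H_0 = Z.
  H_1: rank ker ∂_1 − rank ∂_2 = (12 − 5) − 6 = 1, and the invariant factors of ∂_2 are all 1, so H_1 = Z.
  H_2: rank ker ∂_2 − rank ∂_3 = (6 − 6) − 0 = 0, and there is no ∂_3, so H_2 = 0.

As a check, the Euler characteristic is 6 − 12 + 6 = 0, which agrees with 1 − 1 + 0 = 0.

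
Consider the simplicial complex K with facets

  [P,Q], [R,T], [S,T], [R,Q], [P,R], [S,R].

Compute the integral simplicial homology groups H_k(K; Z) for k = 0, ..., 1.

H_0 ≅ Z,  H_1 ≅ Z^2.

We work with the vertex ordering P < Q < R < S < T. The simplices of K, each written with vertices in increasing order, are:

  0-simplices (5): P, Q, R, S, T
  1-simplices (6): PQ, PR, QR, RS, RT, ST

giving chain groups C_0 ≅ Z^5, C_1 ≅ Z^6.

The boundary map ∂_1: C_1 → C_0 is given by ∂[p,q] = [q] − [p]. For instance
  ∂QR = R − Q.
This gives a 5×6 integer matrix of rank 4; reducing to Smith normal form yields diagonal entries (1,1,1,1).

Computing H_k = (kernel of ∂_k) / (image of ∂_{k+1}):

  H_0: rank C_0 − rank ∂_1 = 5 − 4 = 1, and the invariant factors of ∂_1 are all 1, so H_0 ≅ Z.
  H_1: rank ker ∂_1 − rank ∂_2 = (6 − 4) − 0 = 2, and there is no ∂_2, so H_1 ≅ Z^2.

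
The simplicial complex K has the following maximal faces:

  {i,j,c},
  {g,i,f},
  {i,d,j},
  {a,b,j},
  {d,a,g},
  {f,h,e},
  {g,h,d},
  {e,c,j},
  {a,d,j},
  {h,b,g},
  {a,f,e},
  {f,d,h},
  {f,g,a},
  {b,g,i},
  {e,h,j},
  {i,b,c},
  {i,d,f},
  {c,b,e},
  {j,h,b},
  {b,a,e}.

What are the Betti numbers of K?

Take the total order a < b < c < d < e < f < g < h < i < j on the vertex set. Then K (dimension 2) consists of the simplices:

  0-simplices (10): a, b, c, d, e, f, g, h, i, j
  1-simplices (30): ab, ad, ae, af, ag, aj, bc, be, bg, bh, bi, bj, ce, ci, cj, df, dg, dh, di, dj, ef, eh, ej, fg, fh, fi, gh, gi, hj, ij
  2-simplices (20): abe, abj, adg, adj, aef, afg, bce, bci, bgh, bgi, bhj, cej, cij, dfh, dfi, dgh, dij, efh, ehj, fgi

Hence C_0 ≅ Z^10, C_1 ≅ Z^30, C_2 ≅ Z^20.

∂_1: C_1 → C_0 sends each edge [p,q] (with p < q) to q − p. For instance
  ∂ag = g − a.
The 10×30 boundary matrix has rank 9 and Smith normal form diag(1,1,1,1,1,1,1,1,1).

∂_2: C_2 → C_1 sends each 2-simplex [p,q,r] to [q,r] − [p,r] + [p,q]. For instance
  ∂abe = be − ae + ab,
  ∂aef = ef − af + ae.
The resulting 30×20 matrix has rank 20, and its Smith normal form has invariant factors (1,1,1,1,1,1,1,1,1,1,1,1,1,1,1,1,1,1,1,2).

Reading off H_k = ker ∂_k / im ∂_{k+1}:

  H_0: rank C_0 − rank ∂_1 = 10 − 9 = 1, and the invariant factors of ∂_1 are all 1, so H_0 ≅ Z.
  H_1: rank ker ∂_1 − rank ∂_2 = (30 − 9) − 20 = 1, and ∂_2 has invariant factor 2 > 1, so H_1 ≅ Z ⊕ Z/2.
  H_2: rank ker ∂_2 − rank ∂_3 = (20 − 20) − 0 = 0, and there is no ∂_3, so H_2 ≅ 0.

Hence the Betti numbers are b_0 = 1, b_1 = 1, b_2 = 0.

b_0 = 1, b_1 = 1, b_2 = 0.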